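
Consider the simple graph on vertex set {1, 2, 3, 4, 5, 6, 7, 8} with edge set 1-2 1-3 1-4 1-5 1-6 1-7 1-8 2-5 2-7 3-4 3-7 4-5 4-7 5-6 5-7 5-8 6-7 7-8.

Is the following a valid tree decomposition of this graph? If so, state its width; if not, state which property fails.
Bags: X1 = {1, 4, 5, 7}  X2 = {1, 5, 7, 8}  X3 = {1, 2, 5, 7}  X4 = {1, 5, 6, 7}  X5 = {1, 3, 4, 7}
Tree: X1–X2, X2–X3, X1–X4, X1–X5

Yes; width 3.

Vertex coverage: the bags together contain {1, 2, 3, 4, 5, 6, 7, 8}, the full vertex set. Edge coverage: each edge of G has both endpoints in at least one bag. Running intersection: for every vertex, the bags containing it form a connected subtree. All three properties hold, so this is a valid tree decomposition of width max|bag| − 1 = 3, and hence tw(G) ≤ 3.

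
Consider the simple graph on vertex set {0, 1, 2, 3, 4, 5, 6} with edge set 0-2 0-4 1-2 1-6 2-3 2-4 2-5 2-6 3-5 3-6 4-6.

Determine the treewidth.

2

A width-2 tree decomposition is:
Bags: B1 = {2, 3, 6}  B2 = {2, 4, 6}  B3 = {0, 2, 4}  B4 = {2, 3, 5}  B5 = {1, 2, 6}
Tree: B1–B2, B2–B3, B1–B4, B2–B5
The largest bag has 3 vertices, giving width 2; this decomposition certifies tw(G) ≤ 2. On the other hand G contains the 3-clique {0, 2, 4}. A clique must lie in a single bag of any decomposition, so no decomposition can have width below 2. Combining the bounds, tw(G) = 2.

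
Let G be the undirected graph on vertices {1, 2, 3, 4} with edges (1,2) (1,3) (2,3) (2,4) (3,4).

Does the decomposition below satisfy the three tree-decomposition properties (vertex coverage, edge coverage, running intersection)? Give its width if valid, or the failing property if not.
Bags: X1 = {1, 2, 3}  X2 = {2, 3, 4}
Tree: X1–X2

Yes; width 2.

Every vertex of G appears in some bag (union = {1, 2, 3, 4}); every edge is covered by a bag; and for each vertex v the set of bags containing v is connected in the bag tree. The decomposition is therefore valid. The largest bag has 3 vertices, so the width is 2.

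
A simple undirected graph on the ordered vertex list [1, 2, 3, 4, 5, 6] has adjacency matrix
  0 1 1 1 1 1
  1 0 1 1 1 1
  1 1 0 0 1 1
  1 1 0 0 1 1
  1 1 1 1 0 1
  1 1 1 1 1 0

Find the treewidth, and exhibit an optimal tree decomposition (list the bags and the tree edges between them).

Treewidth 4.
Bags: B1 = {1, 2, 3, 5, 6}  B2 = {1, 2, 4, 5, 6}
Tree: B1–B2

The largest bag has 5 vertices, giving width 4; this decomposition certifies tw(G) ≤ 4. On the other hand G contains the 5-clique {1, 2, 3, 5, 6}. A clique must lie in a single bag of any decomposition, so no decomposition can have width below 4. Therefore the treewidth is 4.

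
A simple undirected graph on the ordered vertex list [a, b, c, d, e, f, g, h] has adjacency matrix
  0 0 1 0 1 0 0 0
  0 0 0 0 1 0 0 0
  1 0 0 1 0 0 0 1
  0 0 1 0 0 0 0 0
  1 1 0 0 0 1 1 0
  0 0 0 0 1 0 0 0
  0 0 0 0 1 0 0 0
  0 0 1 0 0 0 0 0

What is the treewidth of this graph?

1

A width-1 tree decomposition is:
Bags: B1 = {e, g}  B2 = {b, e}  B3 = {a, e}  B4 = {a, c}  B5 = {c, h}  B6 = {e, f}  B7 = {c, d}
Tree: B1–B2, B2–B3, B3–B4, B4–B5, B1–B6, B5–B7
Each bag holds 2 vertices, so the decomposition has width 1, which upper-bounds the treewidth. Since G has at least one edge (e.g. e–g), it is not an edgeless graph, so tw(G) ≥ 1. Combining the bounds, tw(G) = 1.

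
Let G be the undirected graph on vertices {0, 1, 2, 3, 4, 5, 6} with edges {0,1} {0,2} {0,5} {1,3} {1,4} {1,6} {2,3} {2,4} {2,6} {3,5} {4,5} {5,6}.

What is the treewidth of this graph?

A width-3 tree decomposition is:
Bags: B1 = {1, 2, 5, 6}  B2 = {1, 2, 4, 5}  B3 = {1, 2, 3, 5}  B4 = {0, 1, 2, 5}
Tree: B1–B2, B2–B3, B3–B4
The largest bag has 4 vertices, giving width 3; this decomposition certifies tw(G) ≤ 3. For the lower bound: the 4 vertex sets {2,6}, {1,4}, {5}, {3} are disjoint, each induces a connected subgraph, and every pair is joined by at least one edge of G. Contracting each set to a single vertex therefore yields K_{4} as a minor, and since treewidth is minor-monotone, tw(G) ≥ tw(K_{4}) = 3. Combining the bounds, tw(G) = 3.

3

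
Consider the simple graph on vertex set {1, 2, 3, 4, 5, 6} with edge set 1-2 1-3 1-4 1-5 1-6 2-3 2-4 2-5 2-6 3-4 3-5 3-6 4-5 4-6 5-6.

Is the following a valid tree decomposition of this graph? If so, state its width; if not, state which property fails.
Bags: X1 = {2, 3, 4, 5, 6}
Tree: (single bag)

No — vertex 1 appears in no bag.

A tree decomposition must satisfy three properties: every vertex lies in some bag; for every edge, both endpoints lie together in some bag; and for every vertex, the bags containing it form a connected subtree. Here vertex 1 appears in no bag, so the decomposition is invalid.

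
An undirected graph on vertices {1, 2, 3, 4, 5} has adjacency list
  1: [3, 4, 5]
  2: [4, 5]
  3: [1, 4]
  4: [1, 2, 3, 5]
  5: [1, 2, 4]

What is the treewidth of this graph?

A width-2 tree decomposition is:
Bags: B1 = {1, 3, 4}  B2 = {1, 4, 5}  B3 = {2, 4, 5}
Tree: B1–B2, B2–B3
Each bag holds 3 vertices, so the decomposition has width 2, which upper-bounds the treewidth. On the other hand G contains the 3-clique {1, 3, 4}. A clique must lie in a single bag of any decomposition, so no decomposition can have width below 2. Combining the bounds, tw(G) = 2.

2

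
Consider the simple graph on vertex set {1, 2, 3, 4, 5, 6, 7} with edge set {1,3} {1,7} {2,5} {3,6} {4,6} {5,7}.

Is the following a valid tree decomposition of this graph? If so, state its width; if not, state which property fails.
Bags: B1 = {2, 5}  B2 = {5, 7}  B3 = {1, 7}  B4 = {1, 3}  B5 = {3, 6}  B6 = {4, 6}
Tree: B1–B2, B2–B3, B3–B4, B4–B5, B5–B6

Checking the three conditions: (i) the bags cover all of {1, 2, 3, 4, 5, 6, 7}; (ii) for each edge, some bag contains both endpoints; (iii) the bags containing any fixed vertex form a subtree. All hold, so the decomposition is valid with width 2 − 1 = 1.

Yes; width 1.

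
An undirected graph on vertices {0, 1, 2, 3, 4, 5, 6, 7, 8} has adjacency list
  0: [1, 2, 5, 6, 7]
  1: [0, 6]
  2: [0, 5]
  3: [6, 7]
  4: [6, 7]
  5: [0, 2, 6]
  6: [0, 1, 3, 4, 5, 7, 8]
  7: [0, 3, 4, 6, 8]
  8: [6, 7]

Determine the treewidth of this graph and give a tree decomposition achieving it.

Treewidth 2.
Bags: B1 = {0, 5, 6}  B2 = {0, 6, 7}  B3 = {6, 7, 8}  B4 = {3, 6, 7}  B5 = {0, 1, 6}  B6 = {0, 2, 5}  B7 = {4, 6, 7}
Tree: B1–B2, B2–B3, B2–B4, B2–B5, B1–B6, B3–B7

Every bag has size at most 3, so the width is 3 − 1 = 2 and tw(G) ≤ 2. Conversely, {0, 2, 5} is a clique of size 3, and the vertices of any clique must share a bag in every tree decomposition; so some bag has ≥ 3 vertices and tw(G) ≥ 2. Combining the bounds, tw(G) = 2.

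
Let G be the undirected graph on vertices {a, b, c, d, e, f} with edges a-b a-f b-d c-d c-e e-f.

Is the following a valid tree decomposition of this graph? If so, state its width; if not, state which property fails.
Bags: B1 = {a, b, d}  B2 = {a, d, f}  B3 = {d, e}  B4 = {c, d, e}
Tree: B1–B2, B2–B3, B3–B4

No — edge (f,e) lies in no bag.

A tree decomposition must satisfy three properties: every vertex lies in some bag; for every edge, both endpoints lie together in some bag; and for every vertex, the bags containing it form a connected subtree. Here edge (f,e) lies in no bag, so the decomposition is invalid.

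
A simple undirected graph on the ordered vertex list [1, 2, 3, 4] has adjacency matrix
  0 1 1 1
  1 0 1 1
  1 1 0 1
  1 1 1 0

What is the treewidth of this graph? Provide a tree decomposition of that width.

With just one bag of size 4, the width is 4 − 1 = 3, so tw(G) ≤ 3. For the lower bound, the 4 vertices {1, 2, 3, 4} are pairwise adjacent, and any tree decomposition puts a clique entirely inside one bag — forcing width ≥ 3. Hence tw(G) = 3 exactly.

Treewidth 3.
One such decomposition:
Bags: B1 = {1, 2, 3, 4}
Tree: (single bag)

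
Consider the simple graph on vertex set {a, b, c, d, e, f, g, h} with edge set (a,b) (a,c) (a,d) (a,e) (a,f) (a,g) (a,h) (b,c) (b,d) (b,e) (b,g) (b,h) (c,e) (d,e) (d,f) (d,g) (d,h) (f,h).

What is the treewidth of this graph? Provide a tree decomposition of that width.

The largest bag has 4 vertices, giving width 3; this decomposition certifies tw(G) ≤ 3. For the lower bound, the 4 vertices {a, d, f, h} are pairwise adjacent, and any tree decomposition puts a clique entirely inside one bag — forcing width ≥ 3. Combining the bounds, tw(G) = 3.

Treewidth 3.
Bags: B1 = {a, b, d, h}  B2 = {a, b, d, g}  B3 = {a, d, f, h}  B4 = {a, b, d, e}  B5 = {a, b, c, e}
Tree: B1–B2, B1–B3, B2–B4, B4–B5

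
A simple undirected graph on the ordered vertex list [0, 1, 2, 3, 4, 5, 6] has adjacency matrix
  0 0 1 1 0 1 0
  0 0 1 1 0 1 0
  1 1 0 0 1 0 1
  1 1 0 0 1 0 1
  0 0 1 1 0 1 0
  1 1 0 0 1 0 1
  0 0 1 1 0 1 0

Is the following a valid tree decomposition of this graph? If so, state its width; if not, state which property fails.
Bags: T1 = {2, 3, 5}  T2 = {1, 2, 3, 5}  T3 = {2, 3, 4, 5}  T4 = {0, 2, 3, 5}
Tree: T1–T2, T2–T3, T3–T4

A tree decomposition must satisfy three properties: every vertex lies in some bag; for every edge, both endpoints lie together in some bag; and for every vertex, the bags containing it form a connected subtree. Here vertex 6 appears in no bag, so the decomposition is invalid.

No — vertex 6 appears in no bag.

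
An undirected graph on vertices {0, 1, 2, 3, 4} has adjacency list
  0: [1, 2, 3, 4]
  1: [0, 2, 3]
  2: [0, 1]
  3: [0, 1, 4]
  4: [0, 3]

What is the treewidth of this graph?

A width-2 tree decomposition is:
Bags: B1 = {0, 1, 3}  B2 = {0, 1, 2}  B3 = {0, 3, 4}
Tree: B1–B2, B1–B3
Each bag holds 3 vertices, so the decomposition has width 2, which upper-bounds the treewidth. Conversely, {0, 1, 2} is a clique of size 3, and the vertices of any clique must share a bag in every tree decomposition; so some bag has ≥ 3 vertices and tw(G) ≥ 2. The upper and lower bounds meet at 2, so that is the treewidth.

2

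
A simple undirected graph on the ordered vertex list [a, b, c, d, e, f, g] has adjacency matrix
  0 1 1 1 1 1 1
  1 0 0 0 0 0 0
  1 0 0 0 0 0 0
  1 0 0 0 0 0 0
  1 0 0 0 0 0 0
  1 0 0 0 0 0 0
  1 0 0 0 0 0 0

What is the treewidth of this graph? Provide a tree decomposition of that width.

Treewidth 1.
One such decomposition:
Bags: B1 = {a, g}  B2 = {a, b}  B3 = {a, c}  B4 = {a, e}  B5 = {a, f}  B6 = {a, d}
Tree: B1–B2, B1–B3, B3–B4, B4–B5, B2–B6

The largest bag has 2 vertices, giving width 1; this decomposition certifies tw(G) ≤ 1. G has an edge, so its treewidth is at least 1. Combining the bounds, tw(G) = 1.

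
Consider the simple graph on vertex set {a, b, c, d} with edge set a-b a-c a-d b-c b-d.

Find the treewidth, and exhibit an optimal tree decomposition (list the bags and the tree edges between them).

Treewidth 2.
One optimal decomposition is:
Bags: B1 = {a, b, c}  B2 = {a, b, d}
Tree: B1–B2

Every bag has size at most 3, so the width is 3 − 1 = 2 and tw(G) ≤ 2. For the lower bound, the 3 vertices {a, b, d} are pairwise adjacent, and any tree decomposition puts a clique entirely inside one bag — forcing width ≥ 2. Combining the bounds, tw(G) = 2.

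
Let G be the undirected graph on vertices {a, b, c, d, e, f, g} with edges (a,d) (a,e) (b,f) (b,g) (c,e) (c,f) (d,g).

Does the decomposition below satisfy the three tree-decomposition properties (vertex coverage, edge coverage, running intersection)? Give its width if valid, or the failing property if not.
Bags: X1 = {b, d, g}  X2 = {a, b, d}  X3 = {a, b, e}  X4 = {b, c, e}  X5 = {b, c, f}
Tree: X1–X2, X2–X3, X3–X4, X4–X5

Yes; width 2.

Checking the three conditions: (i) the bags cover all of {a, b, c, d, e, f, g}; (ii) for each edge, some bag contains both endpoints; (iii) the bags containing any fixed vertex form a subtree. All hold, so the decomposition is valid with width 3 − 1 = 2.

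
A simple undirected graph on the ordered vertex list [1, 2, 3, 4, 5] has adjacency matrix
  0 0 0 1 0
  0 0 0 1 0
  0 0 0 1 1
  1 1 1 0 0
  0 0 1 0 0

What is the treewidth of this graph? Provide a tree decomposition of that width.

Each bag holds 2 vertices, so the decomposition has width 1, which upper-bounds the treewidth. Any graph with an edge has treewidth ≥ 1, and G has the edge 1–4. Hence tw(G) = 1 exactly.

Treewidth 1.
Bags: B1 = {1, 4}  B2 = {3, 4}  B3 = {3, 5}  B4 = {2, 4}
Tree: B1–B2, B2–B3, B2–B4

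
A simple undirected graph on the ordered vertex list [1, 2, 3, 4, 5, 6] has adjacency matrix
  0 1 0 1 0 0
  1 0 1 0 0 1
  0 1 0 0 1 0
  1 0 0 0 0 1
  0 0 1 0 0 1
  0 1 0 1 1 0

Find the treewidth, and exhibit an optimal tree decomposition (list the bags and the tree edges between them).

Treewidth 2.
Bags: B1 = {1, 2, 4}  B2 = {2, 4, 6}  B3 = {2, 3, 6}  B4 = {3, 5, 6}
Tree: B1–B2, B2–B3, B3–B4

The largest bag has 3 vertices, giving width 2; this decomposition certifies tw(G) ≤ 2. The edges 1–4–6–2–1 form a cycle, so G is not a tree and its treewidth is at least 2. Therefore the treewidth is 2.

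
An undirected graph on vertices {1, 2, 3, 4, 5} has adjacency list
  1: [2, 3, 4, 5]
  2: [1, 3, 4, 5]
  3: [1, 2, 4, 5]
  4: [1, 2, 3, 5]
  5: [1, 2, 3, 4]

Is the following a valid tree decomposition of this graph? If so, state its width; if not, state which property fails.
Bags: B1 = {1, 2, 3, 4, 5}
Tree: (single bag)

Checking the three conditions: (i) the bags cover all of {1, 2, 3, 4, 5}; (ii) for each edge, some bag contains both endpoints; (iii) the bags containing any fixed vertex form a subtree. All hold, so the decomposition is valid with width 5 − 1 = 4.

Yes; width 4.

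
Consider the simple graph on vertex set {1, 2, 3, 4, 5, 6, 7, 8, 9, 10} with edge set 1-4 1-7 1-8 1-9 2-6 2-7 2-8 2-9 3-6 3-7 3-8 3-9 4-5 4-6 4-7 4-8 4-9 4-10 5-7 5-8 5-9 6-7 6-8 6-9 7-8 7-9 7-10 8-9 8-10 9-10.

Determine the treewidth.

4

A width-4 tree decomposition is:
Bags: B1 = {4, 6, 7, 8, 9}  B2 = {1, 4, 7, 8, 9}  B3 = {4, 7, 8, 9, 10}  B4 = {4, 5, 7, 8, 9}  B5 = {2, 6, 7, 8, 9}  B6 = {3, 6, 7, 8, 9}
Tree: B1–B2, B2–B3, B2–B4, B1–B5, B5–B6
Every bag has size at most 5, so the width is 5 − 1 = 4 and tw(G) ≤ 4. For the lower bound, the 5 vertices {2, 6, 7, 8, 9} are pairwise adjacent, and any tree decomposition puts a clique entirely inside one bag — forcing width ≥ 4. Therefore the treewidth is 4.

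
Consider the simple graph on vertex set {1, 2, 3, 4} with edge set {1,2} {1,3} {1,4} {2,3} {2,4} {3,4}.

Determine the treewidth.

A width-3 tree decomposition is:
Bags: B1 = {1, 2, 3, 4}
Tree: (single bag)
A single bag containing all 4 vertices is trivially a valid decomposition of width 3. For the lower bound, the 4 vertices {1, 2, 3, 4} are pairwise adjacent, and any tree decomposition puts a clique entirely inside one bag — forcing width ≥ 3. The upper and lower bounds meet at 3, so that is the treewidth.

3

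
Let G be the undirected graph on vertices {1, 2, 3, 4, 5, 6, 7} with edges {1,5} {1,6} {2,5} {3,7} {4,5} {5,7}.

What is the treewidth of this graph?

A width-1 tree decomposition is:
Bags: B1 = {4, 5}  B2 = {1, 5}  B3 = {5, 7}  B4 = {1, 6}  B5 = {3, 7}  B6 = {2, 5}
Tree: B1–B2, B2–B3, B2–B4, B3–B5, B2–B6
The largest bag has 2 vertices, giving width 1; this decomposition certifies tw(G) ≤ 1. G has an edge, so its treewidth is at least 1. The upper and lower bounds meet at 1, so that is the treewidth.

1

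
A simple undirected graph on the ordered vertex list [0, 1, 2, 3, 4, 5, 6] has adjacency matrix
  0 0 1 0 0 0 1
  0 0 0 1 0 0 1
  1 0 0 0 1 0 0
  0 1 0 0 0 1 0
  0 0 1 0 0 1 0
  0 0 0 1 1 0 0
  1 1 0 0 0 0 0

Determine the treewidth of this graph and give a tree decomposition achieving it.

The largest bag has 3 vertices, giving width 2; this decomposition certifies tw(G) ≤ 2. For the lower bound, G contains the cycle 4–2–0–6–1–3–5–4, so G is not a forest; only forests have treewidth ≤ 1, hence tw(G) ≥ 2. Therefore the treewidth is 2.

Treewidth 2.
Bags: B1 = {0, 2, 4}  B2 = {0, 4, 6}  B3 = {1, 4, 6}  B4 = {1, 3, 4}  B5 = {3, 4, 5}
Tree: B1–B2, B2–B3, B3–B4, B4–B5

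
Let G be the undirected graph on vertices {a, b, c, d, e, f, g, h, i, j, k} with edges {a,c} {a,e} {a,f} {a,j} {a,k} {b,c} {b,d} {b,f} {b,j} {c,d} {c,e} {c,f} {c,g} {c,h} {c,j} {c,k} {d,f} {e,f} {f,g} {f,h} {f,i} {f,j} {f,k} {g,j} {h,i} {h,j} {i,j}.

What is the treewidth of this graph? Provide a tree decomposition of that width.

Treewidth 3.
One optimal decomposition is:
Bags: B1 = {a, c, f, j}  B2 = {a, c, e, f}  B3 = {a, c, f, k}  B4 = {c, f, h, j}  B5 = {b, c, f, j}  B6 = {b, c, d, f}  B7 = {c, f, g, j}  B8 = {f, h, i, j}
Tree: B1–B2, B1–B3, B1–B4, B4–B5, B5–B6, B1–B7, B4–B8

Each bag holds 4 vertices, so the decomposition has width 3, which upper-bounds the treewidth. For the lower bound, the 4 vertices {b, c, d, f} are pairwise adjacent, and any tree decomposition puts a clique entirely inside one bag — forcing width ≥ 3. The upper and lower bounds meet at 3, so that is the treewidth.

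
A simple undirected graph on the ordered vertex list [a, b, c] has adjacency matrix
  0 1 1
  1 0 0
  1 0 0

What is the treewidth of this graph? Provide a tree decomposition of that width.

Treewidth 1.
Bags: B1 = {a, c}  B2 = {a, b}
Tree: B1–B2

Every bag has size at most 2, so the width is 2 − 1 = 1 and tw(G) ≤ 1. Any graph with an edge has treewidth ≥ 1, and G has the edge c–a. The upper and lower bounds meet at 1, so that is the treewidth.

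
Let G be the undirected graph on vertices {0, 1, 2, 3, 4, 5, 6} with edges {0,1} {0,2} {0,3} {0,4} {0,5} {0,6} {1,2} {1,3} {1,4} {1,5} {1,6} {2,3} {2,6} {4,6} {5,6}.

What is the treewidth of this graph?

3

A width-3 tree decomposition is:
Bags: B1 = {0, 1, 2, 6}  B2 = {0, 1, 5, 6}  B3 = {0, 1, 2, 3}  B4 = {0, 1, 4, 6}
Tree: B1–B2, B1–B3, B2–B4
Each bag holds 4 vertices, so the decomposition has width 3, which upper-bounds the treewidth. On the other hand G contains the 4-clique {0, 1, 2, 3}. A clique must lie in a single bag of any decomposition, so no decomposition can have width below 3. Hence tw(G) = 3 exactly.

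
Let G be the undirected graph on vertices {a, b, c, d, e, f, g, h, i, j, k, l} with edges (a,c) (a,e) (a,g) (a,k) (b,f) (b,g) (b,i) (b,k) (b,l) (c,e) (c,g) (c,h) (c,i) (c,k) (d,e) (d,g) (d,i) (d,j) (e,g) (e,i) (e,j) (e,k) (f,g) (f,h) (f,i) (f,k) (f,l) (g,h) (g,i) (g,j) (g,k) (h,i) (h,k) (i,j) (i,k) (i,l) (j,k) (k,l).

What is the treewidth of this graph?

4

A width-4 tree decomposition is:
Bags: B1 = {c, g, h, i, k}  B2 = {f, g, h, i, k}  B3 = {c, e, g, i, k}  B4 = {b, f, g, i, k}  B5 = {e, g, i, j, k}  B6 = {d, e, g, i, j}  B7 = {a, c, e, g, k}  B8 = {b, f, i, k, l}
Tree: B1–B2, B1–B3, B2–B4, B3–B5, B5–B6, B3–B7, B4–B8
Every bag has size at most 5, so the width is 5 − 1 = 4 and tw(G) ≤ 4. Conversely, {d, e, g, i, j} is a clique of size 5, and the vertices of any clique must share a bag in every tree decomposition; so some bag has ≥ 5 vertices and tw(G) ≥ 4. The upper and lower bounds meet at 4, so that is the treewidth.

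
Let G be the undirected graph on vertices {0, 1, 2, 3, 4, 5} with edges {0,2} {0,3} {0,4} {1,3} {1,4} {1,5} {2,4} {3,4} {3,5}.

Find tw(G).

2

A width-2 tree decomposition is:
Bags: B1 = {0, 3, 4}  B2 = {1, 3, 4}  B3 = {1, 3, 5}  B4 = {0, 2, 4}
Tree: B1–B2, B2–B3, B1–B4
Every bag has size at most 3, so the width is 3 − 1 = 2 and tw(G) ≤ 2. For the lower bound, the 3 vertices {0, 2, 4} are pairwise adjacent, and any tree decomposition puts a clique entirely inside one bag — forcing width ≥ 2. Combining the bounds, tw(G) = 2.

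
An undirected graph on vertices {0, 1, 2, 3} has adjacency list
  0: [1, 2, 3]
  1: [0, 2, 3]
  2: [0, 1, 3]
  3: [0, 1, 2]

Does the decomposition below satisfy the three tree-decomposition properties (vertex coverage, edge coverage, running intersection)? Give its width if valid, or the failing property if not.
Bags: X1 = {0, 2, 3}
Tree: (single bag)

No — vertex 1 appears in no bag.

A tree decomposition must satisfy three properties: every vertex lies in some bag; for every edge, both endpoints lie together in some bag; and for every vertex, the bags containing it form a connected subtree. Here vertex 1 appears in no bag, so the decomposition is invalid.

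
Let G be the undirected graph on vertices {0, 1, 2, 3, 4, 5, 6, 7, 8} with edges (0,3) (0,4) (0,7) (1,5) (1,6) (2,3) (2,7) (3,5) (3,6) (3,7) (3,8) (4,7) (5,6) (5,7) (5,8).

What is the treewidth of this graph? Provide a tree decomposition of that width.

Treewidth 2.
Bags: B1 = {0, 3, 7}  B2 = {3, 5, 7}  B3 = {3, 5, 6}  B4 = {3, 5, 8}  B5 = {2, 3, 7}  B6 = {1, 5, 6}  B7 = {0, 4, 7}
Tree: B1–B2, B2–B3, B3–B4, B1–B5, B3–B6, B1–B7

The largest bag has 3 vertices, giving width 2; this decomposition certifies tw(G) ≤ 2. For the lower bound, the 3 vertices {1, 5, 6} are pairwise adjacent, and any tree decomposition puts a clique entirely inside one bag — forcing width ≥ 2. Therefore the treewidth is 2.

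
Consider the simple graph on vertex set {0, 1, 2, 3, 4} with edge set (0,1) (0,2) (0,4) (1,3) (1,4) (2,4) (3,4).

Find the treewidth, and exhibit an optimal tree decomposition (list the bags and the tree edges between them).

Every bag has size at most 3, so the width is 3 − 1 = 2 and tw(G) ≤ 2. For the lower bound, the 3 vertices {0, 1, 4} are pairwise adjacent, and any tree decomposition puts a clique entirely inside one bag — forcing width ≥ 2. Hence tw(G) = 2 exactly.

Treewidth 2.
One optimal decomposition is:
Bags: B1 = {0, 1, 4}  B2 = {0, 2, 4}  B3 = {1, 3, 4}
Tree: B1–B2, B1–B3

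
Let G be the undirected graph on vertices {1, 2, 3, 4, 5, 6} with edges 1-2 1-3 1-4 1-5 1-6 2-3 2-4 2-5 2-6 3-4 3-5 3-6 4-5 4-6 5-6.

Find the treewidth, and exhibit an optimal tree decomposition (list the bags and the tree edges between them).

Treewidth 5.
One optimal decomposition is:
Bags: B1 = {1, 2, 3, 4, 5, 6}
Tree: (single bag)

A single bag containing all 6 vertices is trivially a valid decomposition of width 5. For the lower bound, the 6 vertices {1, 2, 3, 4, 5, 6} are pairwise adjacent, and any tree decomposition puts a clique entirely inside one bag — forcing width ≥ 5. Hence tw(G) = 5 exactly.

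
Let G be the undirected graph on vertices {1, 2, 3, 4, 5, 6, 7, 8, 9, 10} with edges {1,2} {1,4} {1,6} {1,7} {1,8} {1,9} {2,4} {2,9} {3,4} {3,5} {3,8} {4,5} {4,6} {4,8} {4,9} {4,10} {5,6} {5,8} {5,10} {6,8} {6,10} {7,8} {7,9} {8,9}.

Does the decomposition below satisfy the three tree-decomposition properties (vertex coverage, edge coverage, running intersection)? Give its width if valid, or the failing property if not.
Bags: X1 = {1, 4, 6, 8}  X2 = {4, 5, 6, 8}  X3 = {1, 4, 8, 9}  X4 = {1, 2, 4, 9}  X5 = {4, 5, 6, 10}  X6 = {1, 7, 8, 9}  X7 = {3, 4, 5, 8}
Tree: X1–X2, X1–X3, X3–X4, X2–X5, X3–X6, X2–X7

Yes; width 3.

Every vertex of G appears in some bag (union = {1, 2, 3, 4, 5, 6, 7, 8, 9, 10}); every edge is covered by a bag; and for each vertex v the set of bags containing v is connected in the bag tree. The decomposition is therefore valid. The largest bag has 4 vertices, so the width is 3.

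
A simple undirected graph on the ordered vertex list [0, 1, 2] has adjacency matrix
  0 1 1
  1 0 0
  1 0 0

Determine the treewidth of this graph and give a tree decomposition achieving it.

Treewidth 1.
One optimal decomposition is:
Bags: B1 = {0, 2}  B2 = {0, 1}
Tree: B1–B2

The largest bag has 2 vertices, giving width 1; this decomposition certifies tw(G) ≤ 1. Any graph with an edge has treewidth ≥ 1, and G has the edge 0–2. Therefore the treewidth is 1.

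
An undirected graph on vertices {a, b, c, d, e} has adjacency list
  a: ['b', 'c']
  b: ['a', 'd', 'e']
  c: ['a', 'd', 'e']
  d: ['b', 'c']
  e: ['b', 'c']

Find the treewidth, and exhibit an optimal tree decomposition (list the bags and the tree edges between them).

Treewidth 2.
One optimal decomposition is:
Bags: B1 = {b, c, e}  B2 = {a, b, c}  B3 = {b, c, d}
Tree: B1–B2, B2–B3

The largest bag has 3 vertices, giving width 2; this decomposition certifies tw(G) ≤ 2. The edges c–e–b–a–c form a cycle, so G is not a tree and its treewidth is at least 2. Combining the bounds, tw(G) = 2.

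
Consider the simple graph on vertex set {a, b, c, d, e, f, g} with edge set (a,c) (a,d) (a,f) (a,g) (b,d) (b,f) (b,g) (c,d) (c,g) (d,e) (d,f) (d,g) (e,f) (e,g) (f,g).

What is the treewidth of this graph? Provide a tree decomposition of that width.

Treewidth 3.
One such decomposition:
Bags: B1 = {a, d, f, g}  B2 = {d, e, f, g}  B3 = {a, c, d, g}  B4 = {b, d, f, g}
Tree: B1–B2, B1–B3, B1–B4

Every bag has size at most 4, so the width is 4 − 1 = 3 and tw(G) ≤ 3. For the lower bound, the 4 vertices {a, c, d, g} are pairwise adjacent, and any tree decomposition puts a clique entirely inside one bag — forcing width ≥ 3. The upper and lower bounds meet at 3, so that is the treewidth.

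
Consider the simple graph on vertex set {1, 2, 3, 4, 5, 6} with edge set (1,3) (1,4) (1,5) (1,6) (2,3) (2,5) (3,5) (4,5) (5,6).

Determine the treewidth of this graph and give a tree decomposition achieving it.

Each bag holds 3 vertices, so the decomposition has width 2, which upper-bounds the treewidth. On the other hand G contains the 3-clique {1, 3, 5}. A clique must lie in a single bag of any decomposition, so no decomposition can have width below 2. The upper and lower bounds meet at 2, so that is the treewidth.

Treewidth 2.
One such decomposition:
Bags: B1 = {1, 3, 5}  B2 = {1, 5, 6}  B3 = {2, 3, 5}  B4 = {1, 4, 5}
Tree: B1–B2, B1–B3, B2–B4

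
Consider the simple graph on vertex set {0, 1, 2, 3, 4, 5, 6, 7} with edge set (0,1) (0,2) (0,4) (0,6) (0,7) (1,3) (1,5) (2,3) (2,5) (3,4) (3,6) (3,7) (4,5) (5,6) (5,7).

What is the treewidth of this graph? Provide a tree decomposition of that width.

Each bag holds 4 vertices, so the decomposition has width 3, which upper-bounds the treewidth. For the lower bound: the 4 vertex sets {0,6}, {4,5}, {3}, {1} are disjoint, each induces a connected subgraph, and every pair is joined by at least one edge of G. Contracting each set to a single vertex therefore yields K_{4} as a minor, and since treewidth is minor-monotone, tw(G) ≥ tw(K_{4}) = 3. Combining the bounds, tw(G) = 3.

Treewidth 3.
One optimal decomposition is:
Bags: B1 = {0, 3, 5, 6}  B2 = {0, 3, 4, 5}  B3 = {0, 1, 3, 5}  B4 = {0, 2, 3, 5}  B5 = {0, 3, 5, 7}
Tree: B1–B2, B2–B3, B3–B4, B4–B5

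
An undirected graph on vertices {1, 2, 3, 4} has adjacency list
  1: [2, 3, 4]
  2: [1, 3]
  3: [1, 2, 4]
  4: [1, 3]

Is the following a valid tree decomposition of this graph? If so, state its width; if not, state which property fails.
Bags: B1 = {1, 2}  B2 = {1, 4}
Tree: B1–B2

No — vertex 3 appears in no bag.

A tree decomposition must satisfy three properties: every vertex lies in some bag; for every edge, both endpoints lie together in some bag; and for every vertex, the bags containing it form a connected subtree. Here vertex 3 appears in no bag, so the decomposition is invalid.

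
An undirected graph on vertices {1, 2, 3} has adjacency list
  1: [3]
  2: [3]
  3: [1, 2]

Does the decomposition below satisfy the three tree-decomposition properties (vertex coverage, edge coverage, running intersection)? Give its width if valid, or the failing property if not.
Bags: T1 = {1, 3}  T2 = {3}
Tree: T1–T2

A tree decomposition must satisfy three properties: every vertex lies in some bag; for every edge, both endpoints lie together in some bag; and for every vertex, the bags containing it form a connected subtree. Here vertex 2 appears in no bag, so the decomposition is invalid.

No — vertex 2 appears in no bag.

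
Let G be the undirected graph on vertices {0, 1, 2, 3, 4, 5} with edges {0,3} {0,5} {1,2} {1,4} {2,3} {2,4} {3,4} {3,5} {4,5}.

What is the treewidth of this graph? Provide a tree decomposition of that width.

Every bag has size at most 3, so the width is 3 − 1 = 2 and tw(G) ≤ 2. On the other hand G contains the 3-clique {1, 2, 4}. A clique must lie in a single bag of any decomposition, so no decomposition can have width below 2. Therefore the treewidth is 2.

Treewidth 2.
Bags: B1 = {3, 4, 5}  B2 = {2, 3, 4}  B3 = {0, 3, 5}  B4 = {1, 2, 4}
Tree: B1–B2, B1–B3, B2–B4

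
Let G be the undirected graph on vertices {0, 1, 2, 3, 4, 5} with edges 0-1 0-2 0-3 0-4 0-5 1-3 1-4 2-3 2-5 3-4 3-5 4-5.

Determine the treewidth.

3

A width-3 tree decomposition is:
Bags: B1 = {0, 1, 3, 4}  B2 = {0, 3, 4, 5}  B3 = {0, 2, 3, 5}
Tree: B1–B2, B2–B3
The largest bag has 4 vertices, giving width 3; this decomposition certifies tw(G) ≤ 3. For the lower bound, the 4 vertices {0, 2, 3, 5} are pairwise adjacent, and any tree decomposition puts a clique entirely inside one bag — forcing width ≥ 3. The upper and lower bounds meet at 3, so that is the treewidth.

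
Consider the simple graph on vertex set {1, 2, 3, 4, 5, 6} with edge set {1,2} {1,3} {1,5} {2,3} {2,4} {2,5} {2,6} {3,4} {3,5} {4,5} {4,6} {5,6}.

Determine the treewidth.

A width-3 tree decomposition is:
Bags: B1 = {1, 2, 3, 5}  B2 = {2, 3, 4, 5}  B3 = {2, 4, 5, 6}
Tree: B1–B2, B2–B3
Each bag holds 4 vertices, so the decomposition has width 3, which upper-bounds the treewidth. For the lower bound, the 4 vertices {1, 2, 3, 5} are pairwise adjacent, and any tree decomposition puts a clique entirely inside one bag — forcing width ≥ 3. The upper and lower bounds meet at 3, so that is the treewidth.

3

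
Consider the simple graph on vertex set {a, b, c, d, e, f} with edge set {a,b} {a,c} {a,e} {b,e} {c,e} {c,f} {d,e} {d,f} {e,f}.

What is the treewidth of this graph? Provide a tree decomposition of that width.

Treewidth 2.
One optimal decomposition is:
Bags: B1 = {a, c, e}  B2 = {a, b, e}  B3 = {c, e, f}  B4 = {d, e, f}
Tree: B1–B2, B1–B3, B3–B4

The largest bag has 3 vertices, giving width 2; this decomposition certifies tw(G) ≤ 2. Conversely, {a, c, e} is a clique of size 3, and the vertices of any clique must share a bag in every tree decomposition; so some bag has ≥ 3 vertices and tw(G) ≥ 2. Combining the bounds, tw(G) = 2.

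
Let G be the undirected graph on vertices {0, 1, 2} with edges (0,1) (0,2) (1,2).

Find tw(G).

A width-2 tree decomposition is:
Bags: B1 = {0, 1, 2}
Tree: (single bag)
With just one bag of size 3, the width is 3 − 1 = 2, so tw(G) ≤ 2. On the other hand G contains the 3-clique {0, 1, 2}. A clique must lie in a single bag of any decomposition, so no decomposition can have width below 2. Hence tw(G) = 2 exactly.

2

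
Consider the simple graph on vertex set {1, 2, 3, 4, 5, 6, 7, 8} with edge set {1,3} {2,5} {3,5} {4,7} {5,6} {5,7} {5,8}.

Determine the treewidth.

A width-1 tree decomposition is:
Bags: B1 = {1, 3}  B2 = {3, 5}  B3 = {5, 7}  B4 = {5, 8}  B5 = {5, 6}  B6 = {4, 7}  B7 = {2, 5}
Tree: B1–B2, B2–B3, B2–B4, B4–B5, B3–B6, B5–B7
Every bag has size at most 2, so the width is 2 − 1 = 1 and tw(G) ≤ 1. Any graph with an edge has treewidth ≥ 1, and G has the edge 3–1. Hence tw(G) = 1 exactly.

1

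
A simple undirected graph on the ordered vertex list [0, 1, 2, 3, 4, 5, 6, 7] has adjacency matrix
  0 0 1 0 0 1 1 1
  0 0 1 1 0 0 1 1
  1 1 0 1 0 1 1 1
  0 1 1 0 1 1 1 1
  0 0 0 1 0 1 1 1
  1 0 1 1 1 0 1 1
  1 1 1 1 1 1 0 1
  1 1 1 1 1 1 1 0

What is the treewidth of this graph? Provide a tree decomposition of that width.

Every bag has size at most 5, so the width is 5 − 1 = 4 and tw(G) ≤ 4. For the lower bound, the 5 vertices {0, 2, 5, 6, 7} are pairwise adjacent, and any tree decomposition puts a clique entirely inside one bag — forcing width ≥ 4. The upper and lower bounds meet at 4, so that is the treewidth.

Treewidth 4.
One such decomposition:
Bags: B1 = {3, 4, 5, 6, 7}  B2 = {2, 3, 5, 6, 7}  B3 = {0, 2, 5, 6, 7}  B4 = {1, 2, 3, 6, 7}
Tree: B1–B2, B2–B3, B2–B4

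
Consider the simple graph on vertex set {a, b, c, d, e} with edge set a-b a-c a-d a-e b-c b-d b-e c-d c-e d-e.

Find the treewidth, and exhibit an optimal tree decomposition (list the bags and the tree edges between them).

Treewidth 4.
One such decomposition:
Bags: B1 = {a, b, c, d, e}
Tree: (single bag)

A single bag containing all 5 vertices is trivially a valid decomposition of width 4. Conversely, {a, b, c, d, e} is a clique of size 5, and the vertices of any clique must share a bag in every tree decomposition; so some bag has ≥ 5 vertices and tw(G) ≥ 4. Hence tw(G) = 4 exactly.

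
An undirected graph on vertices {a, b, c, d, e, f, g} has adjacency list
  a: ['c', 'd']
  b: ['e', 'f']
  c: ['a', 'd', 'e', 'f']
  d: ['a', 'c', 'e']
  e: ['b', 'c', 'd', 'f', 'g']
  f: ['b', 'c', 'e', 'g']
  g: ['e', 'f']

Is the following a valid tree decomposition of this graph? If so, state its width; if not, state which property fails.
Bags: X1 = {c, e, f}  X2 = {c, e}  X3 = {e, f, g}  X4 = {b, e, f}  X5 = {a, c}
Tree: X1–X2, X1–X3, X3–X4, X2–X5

No — vertex d appears in no bag.

A tree decomposition must satisfy three properties: every vertex lies in some bag; for every edge, both endpoints lie together in some bag; and for every vertex, the bags containing it form a connected subtree. Here vertex d appears in no bag, so the decomposition is invalid.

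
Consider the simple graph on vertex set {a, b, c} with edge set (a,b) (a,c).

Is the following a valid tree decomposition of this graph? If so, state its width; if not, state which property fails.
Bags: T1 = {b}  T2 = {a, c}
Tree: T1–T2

A tree decomposition must satisfy three properties: every vertex lies in some bag; for every edge, both endpoints lie together in some bag; and for every vertex, the bags containing it form a connected subtree. Here edge (a,b) lies in no bag, so the decomposition is invalid.

No — edge (a,b) lies in no bag.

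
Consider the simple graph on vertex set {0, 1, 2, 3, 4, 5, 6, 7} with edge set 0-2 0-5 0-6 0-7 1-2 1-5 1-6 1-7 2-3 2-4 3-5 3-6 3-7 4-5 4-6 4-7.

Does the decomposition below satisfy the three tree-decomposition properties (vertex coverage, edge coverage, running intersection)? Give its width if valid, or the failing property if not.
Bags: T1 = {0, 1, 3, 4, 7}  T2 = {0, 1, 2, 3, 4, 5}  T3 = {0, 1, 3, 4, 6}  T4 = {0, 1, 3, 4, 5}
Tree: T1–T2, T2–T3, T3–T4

A tree decomposition must satisfy three properties: every vertex lies in some bag; for every edge, both endpoints lie together in some bag; and for every vertex, the bags containing it form a connected subtree. Here bags containing vertex 5 are not connected in the tree, so the decomposition is invalid.

No — bags containing vertex 5 are not connected in the tree.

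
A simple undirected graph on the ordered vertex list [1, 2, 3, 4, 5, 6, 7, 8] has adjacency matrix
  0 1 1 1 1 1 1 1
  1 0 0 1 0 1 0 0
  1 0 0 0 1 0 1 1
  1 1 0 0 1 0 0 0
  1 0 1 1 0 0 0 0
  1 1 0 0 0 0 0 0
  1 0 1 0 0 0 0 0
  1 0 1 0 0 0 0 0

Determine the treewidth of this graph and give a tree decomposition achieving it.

Treewidth 2.
One optimal decomposition is:
Bags: B1 = {1, 3, 5}  B2 = {1, 3, 8}  B3 = {1, 4, 5}  B4 = {1, 3, 7}  B5 = {1, 2, 4}  B6 = {1, 2, 6}
Tree: B1–B2, B1–B3, B2–B4, B3–B5, B5–B6

The largest bag has 3 vertices, giving width 2; this decomposition certifies tw(G) ≤ 2. For the lower bound, the 3 vertices {1, 2, 4} are pairwise adjacent, and any tree decomposition puts a clique entirely inside one bag — forcing width ≥ 2. Combining the bounds, tw(G) = 2.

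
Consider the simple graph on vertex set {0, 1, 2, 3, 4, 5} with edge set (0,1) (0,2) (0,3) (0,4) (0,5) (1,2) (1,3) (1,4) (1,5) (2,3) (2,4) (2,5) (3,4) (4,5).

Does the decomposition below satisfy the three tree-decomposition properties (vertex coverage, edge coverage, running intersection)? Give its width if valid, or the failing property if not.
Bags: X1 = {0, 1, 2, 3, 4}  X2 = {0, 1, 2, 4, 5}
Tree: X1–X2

Yes; width 4.

Every vertex of G appears in some bag (union = {0, 1, 2, 3, 4, 5}); every edge is covered by a bag; and for each vertex v the set of bags containing v is connected in the bag tree. The decomposition is therefore valid. The largest bag has 5 vertices, so the width is 4.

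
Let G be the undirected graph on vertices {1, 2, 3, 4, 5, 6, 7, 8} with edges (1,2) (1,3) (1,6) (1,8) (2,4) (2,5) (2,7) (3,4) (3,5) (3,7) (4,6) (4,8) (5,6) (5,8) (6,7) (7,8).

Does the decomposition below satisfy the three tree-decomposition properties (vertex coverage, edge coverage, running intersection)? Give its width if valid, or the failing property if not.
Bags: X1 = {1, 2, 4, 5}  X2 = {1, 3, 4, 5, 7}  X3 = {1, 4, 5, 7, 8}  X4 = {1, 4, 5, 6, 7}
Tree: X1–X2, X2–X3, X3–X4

A tree decomposition must satisfy three properties: every vertex lies in some bag; for every edge, both endpoints lie together in some bag; and for every vertex, the bags containing it form a connected subtree. Here edge (7,2) lies in no bag, so the decomposition is invalid.

No — edge (7,2) lies in no bag.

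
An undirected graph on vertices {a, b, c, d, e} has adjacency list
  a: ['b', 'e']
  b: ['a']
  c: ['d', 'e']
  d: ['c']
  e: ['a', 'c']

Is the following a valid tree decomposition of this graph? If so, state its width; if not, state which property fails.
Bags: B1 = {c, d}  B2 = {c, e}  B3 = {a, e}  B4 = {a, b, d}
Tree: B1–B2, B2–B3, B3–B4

No — bags containing vertex d are not connected in the tree.

A tree decomposition must satisfy three properties: every vertex lies in some bag; for every edge, both endpoints lie together in some bag; and for every vertex, the bags containing it form a connected subtree. Here bags containing vertex d are not connected in the tree, so the decomposition is invalid.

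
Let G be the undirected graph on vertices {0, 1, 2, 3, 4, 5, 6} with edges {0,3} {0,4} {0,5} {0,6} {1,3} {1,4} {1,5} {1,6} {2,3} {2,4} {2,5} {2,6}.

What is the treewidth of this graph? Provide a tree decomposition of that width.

Treewidth 3.
Bags: B1 = {0, 1, 2, 4}  B2 = {0, 1, 2, 5}  B3 = {0, 1, 2, 6}  B4 = {0, 1, 2, 3}
Tree: B1–B2, B2–B3, B3–B4

The largest bag has 4 vertices, giving width 3; this decomposition certifies tw(G) ≤ 3. For the lower bound: the 4 vertex sets {1,4}, {0,5}, {2}, {6} are disjoint, each induces a connected subgraph, and every pair is joined by at least one edge of G. Contracting each set to a single vertex therefore yields K_{4} as a minor, and since treewidth is minor-monotone, tw(G) ≥ tw(K_{4}) = 3. Hence tw(G) = 3 exactly.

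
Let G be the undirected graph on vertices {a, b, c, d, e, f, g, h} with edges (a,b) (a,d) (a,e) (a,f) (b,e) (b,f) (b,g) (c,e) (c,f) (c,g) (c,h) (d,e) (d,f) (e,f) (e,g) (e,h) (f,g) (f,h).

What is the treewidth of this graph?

A width-3 tree decomposition is:
Bags: B1 = {b, e, f, g}  B2 = {a, b, e, f}  B3 = {c, e, f, g}  B4 = {a, d, e, f}  B5 = {c, e, f, h}
Tree: B1–B2, B1–B3, B2–B4, B3–B5
Each bag holds 4 vertices, so the decomposition has width 3, which upper-bounds the treewidth. On the other hand G contains the 4-clique {a, d, e, f}. A clique must lie in a single bag of any decomposition, so no decomposition can have width below 3. Therefore the treewidth is 3.

3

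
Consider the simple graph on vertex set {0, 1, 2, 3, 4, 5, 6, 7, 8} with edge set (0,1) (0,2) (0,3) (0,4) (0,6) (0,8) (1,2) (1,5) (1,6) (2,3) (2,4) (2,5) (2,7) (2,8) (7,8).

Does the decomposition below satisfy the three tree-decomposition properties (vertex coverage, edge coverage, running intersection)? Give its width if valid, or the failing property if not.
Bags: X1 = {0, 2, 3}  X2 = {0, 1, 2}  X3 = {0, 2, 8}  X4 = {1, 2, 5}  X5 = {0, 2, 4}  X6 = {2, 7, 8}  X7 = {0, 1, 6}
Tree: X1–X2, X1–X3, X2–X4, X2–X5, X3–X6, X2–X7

Checking the three conditions: (i) the bags cover all of {0, 1, 2, 3, 4, 5, 6, 7, 8}; (ii) for each edge, some bag contains both endpoints; (iii) the bags containing any fixed vertex form a subtree. All hold, so the decomposition is valid with width 3 − 1 = 2.

Yes; width 2.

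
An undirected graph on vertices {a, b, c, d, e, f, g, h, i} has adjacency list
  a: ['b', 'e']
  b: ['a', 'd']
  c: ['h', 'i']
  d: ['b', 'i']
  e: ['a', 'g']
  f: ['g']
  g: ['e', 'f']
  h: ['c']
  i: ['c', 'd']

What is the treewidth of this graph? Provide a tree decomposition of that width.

Treewidth 1.
One optimal decomposition is:
Bags: B1 = {c, h}  B2 = {c, i}  B3 = {d, i}  B4 = {b, d}  B5 = {a, b}  B6 = {a, e}  B7 = {e, g}  B8 = {f, g}
Tree: B1–B2, B2–B3, B3–B4, B4–B5, B5–B6, B6–B7, B7–B8

Each bag holds 2 vertices, so the decomposition has width 1, which upper-bounds the treewidth. Since G has at least one edge (e.g. h–c), it is not an edgeless graph, so tw(G) ≥ 1. Combining the bounds, tw(G) = 1.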